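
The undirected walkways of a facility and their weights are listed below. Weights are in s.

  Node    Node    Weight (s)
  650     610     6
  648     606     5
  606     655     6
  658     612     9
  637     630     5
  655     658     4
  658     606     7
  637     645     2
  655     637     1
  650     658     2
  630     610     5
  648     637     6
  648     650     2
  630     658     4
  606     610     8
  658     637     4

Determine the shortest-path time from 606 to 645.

9 s

Settle nodes by increasing distance from 606:
606: 0
648: 5  (via 606)
655: 6  (via 606)
658: 7  (via 606)
650: 7  (via 648)
637: 7  (via 655)
610: 8  (via 606)
645: 9  (via 637)
Shortest route: 606 → 655 → 637 → 645 = 9 s.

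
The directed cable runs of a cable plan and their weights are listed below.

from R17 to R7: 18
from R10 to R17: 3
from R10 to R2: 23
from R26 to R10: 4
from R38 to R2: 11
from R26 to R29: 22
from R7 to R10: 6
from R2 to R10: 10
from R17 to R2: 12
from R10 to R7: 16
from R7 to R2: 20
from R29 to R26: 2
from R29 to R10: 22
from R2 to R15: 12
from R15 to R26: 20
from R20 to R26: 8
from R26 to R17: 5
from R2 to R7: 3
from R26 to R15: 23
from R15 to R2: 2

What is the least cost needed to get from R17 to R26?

44

Shortest distances from R17:
R17: 0
R2: 12  (via R17)
R7: 15  (via R2)
R10: 21  (via R7)
R15: 24  (via R2)
R26: 44  (via R15)
Shortest route: R17–R2–R15–R26 = 44.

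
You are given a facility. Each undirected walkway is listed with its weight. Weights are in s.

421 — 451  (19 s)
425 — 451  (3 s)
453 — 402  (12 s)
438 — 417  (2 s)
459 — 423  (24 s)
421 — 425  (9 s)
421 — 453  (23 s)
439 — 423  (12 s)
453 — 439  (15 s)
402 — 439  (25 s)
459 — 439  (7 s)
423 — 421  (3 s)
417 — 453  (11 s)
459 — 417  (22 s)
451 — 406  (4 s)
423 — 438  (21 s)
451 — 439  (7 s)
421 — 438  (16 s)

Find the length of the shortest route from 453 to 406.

26 s

Candidate routes:
453 - 421 - 425 - 451 - 406: 23+9+3+4 = 39
453 - 439 - 451 - 406: 15+7+4 = 26
453 - 417 - 438 - 421 - 425 - 451 - 406: 11+2+16+9+3+4 = 45
Cheapest is 453 - 439 - 451 - 406 at 26 s.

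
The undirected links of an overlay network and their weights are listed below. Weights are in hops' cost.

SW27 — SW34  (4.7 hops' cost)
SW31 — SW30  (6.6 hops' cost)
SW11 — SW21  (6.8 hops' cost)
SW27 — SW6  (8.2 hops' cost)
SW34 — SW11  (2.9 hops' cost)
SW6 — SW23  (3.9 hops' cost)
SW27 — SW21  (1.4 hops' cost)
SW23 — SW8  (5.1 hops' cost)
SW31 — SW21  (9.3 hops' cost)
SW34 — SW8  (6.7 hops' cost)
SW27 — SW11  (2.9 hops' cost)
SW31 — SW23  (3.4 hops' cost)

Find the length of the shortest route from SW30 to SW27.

17.3 hops' cost

Compare a few routes:
SW30 - SW31 - SW23 - SW6 - SW27: 6.6+3.4+3.9+8.2 = 22.1
SW30 - SW31 - SW21 - SW11 - SW27: 6.6+9.3+6.8+2.9 = 25.6
SW30 - SW31 - SW21 - SW27: 6.6+9.3+1.4 = 17.3
SW30 - SW31 - SW23 - SW8 - SW34 - SW27: 6.6+3.4+5.1+6.7+4.7 = 26.5
The minimum is 17.3 hops' cost via SW30 - SW31 - SW21 - SW27.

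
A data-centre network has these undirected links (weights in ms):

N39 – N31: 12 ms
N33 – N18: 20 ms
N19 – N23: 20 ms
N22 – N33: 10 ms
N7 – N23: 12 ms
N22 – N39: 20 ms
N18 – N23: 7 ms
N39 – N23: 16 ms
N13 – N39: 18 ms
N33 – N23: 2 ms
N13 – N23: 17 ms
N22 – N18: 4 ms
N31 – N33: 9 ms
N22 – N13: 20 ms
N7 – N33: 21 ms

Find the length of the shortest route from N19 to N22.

Running Dijkstra from N19:
N19: 0
N23: 20  (via N19)
N33: 22  (via N23)
N18: 27  (via N23)
N22: 31  (via N18)
Shortest route: N19–N23–N18–N22 = 31 ms.

31 ms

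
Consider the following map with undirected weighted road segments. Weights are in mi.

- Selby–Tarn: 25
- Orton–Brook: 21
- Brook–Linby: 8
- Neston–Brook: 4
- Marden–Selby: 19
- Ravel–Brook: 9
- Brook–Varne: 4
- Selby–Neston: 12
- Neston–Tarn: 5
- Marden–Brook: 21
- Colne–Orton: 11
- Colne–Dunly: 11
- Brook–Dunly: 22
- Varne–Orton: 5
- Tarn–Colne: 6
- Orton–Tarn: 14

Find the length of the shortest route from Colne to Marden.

Compare a few routes:
Colne–Orton–Varne–Brook–Marden: 11+5+4+21 = 41
Colne–Tarn–Neston–Brook–Marden: 6+5+4+21 = 36
Cheapest is Colne–Tarn–Neston–Brook–Marden at 36 mi.

36 mi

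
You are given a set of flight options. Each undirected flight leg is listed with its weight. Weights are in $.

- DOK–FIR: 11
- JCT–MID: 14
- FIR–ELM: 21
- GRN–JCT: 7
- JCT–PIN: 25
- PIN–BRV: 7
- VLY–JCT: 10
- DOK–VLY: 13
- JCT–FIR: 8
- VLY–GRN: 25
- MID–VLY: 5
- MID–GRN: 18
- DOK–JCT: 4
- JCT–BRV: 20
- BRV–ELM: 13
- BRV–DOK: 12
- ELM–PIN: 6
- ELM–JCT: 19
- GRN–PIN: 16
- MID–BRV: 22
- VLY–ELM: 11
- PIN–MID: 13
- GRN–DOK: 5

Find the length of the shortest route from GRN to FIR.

Compare a few routes:
GRN - DOK - FIR: 5+11 = 16
GRN - JCT - FIR: 7+8 = 15
The minimum is $15 via GRN - JCT - FIR.

$15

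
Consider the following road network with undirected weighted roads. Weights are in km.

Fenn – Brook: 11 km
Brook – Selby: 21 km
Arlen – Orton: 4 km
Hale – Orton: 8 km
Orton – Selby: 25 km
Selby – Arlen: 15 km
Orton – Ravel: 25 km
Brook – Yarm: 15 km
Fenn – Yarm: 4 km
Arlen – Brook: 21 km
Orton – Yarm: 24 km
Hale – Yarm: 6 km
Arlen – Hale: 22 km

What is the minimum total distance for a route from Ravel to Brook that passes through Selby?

Shortest Ravel→Selby: Ravel–Orton–Arlen–Selby = 44
Shortest Selby→Brook: Selby–Brook = 21
Total via Selby: 44 + 21 = 65 km.

65 km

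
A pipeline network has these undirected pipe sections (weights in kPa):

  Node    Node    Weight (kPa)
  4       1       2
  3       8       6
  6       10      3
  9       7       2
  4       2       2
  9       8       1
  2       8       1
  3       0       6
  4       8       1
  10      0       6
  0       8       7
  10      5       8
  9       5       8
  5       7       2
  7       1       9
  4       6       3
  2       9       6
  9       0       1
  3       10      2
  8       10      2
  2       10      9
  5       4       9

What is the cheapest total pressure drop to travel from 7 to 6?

7 kPa

Enumerating some paths:
7 - 9 - 8 - 4 - 6: 2+1+1+3 = 7
7 - 9 - 8 - 10 - 6: 2+1+2+3 = 8
7 - 9 - 8 - 2 - 4 - 6: 2+1+1+2+3 = 9
Cheapest is 7 - 9 - 8 - 4 - 6 at 7 kPa.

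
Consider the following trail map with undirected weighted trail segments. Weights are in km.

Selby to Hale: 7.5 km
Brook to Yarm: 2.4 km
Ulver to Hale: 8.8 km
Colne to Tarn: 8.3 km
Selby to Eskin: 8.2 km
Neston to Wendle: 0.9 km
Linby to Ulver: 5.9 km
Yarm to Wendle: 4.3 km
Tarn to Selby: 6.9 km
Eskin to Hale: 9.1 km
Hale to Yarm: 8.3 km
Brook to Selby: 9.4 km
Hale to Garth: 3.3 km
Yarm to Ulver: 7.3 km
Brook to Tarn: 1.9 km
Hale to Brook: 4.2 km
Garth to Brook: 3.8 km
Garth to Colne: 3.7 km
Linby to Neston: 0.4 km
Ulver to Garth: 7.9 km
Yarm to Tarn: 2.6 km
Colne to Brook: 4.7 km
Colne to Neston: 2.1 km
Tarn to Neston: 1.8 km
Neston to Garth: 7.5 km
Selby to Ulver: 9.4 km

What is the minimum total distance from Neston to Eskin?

16.9 km

Compare a few routes:
Neston → Tarn → Brook → Hale → Eskin: 1.8+1.9+4.2+9.1 = 17
Neston → Tarn → Selby → Eskin: 1.8+6.9+8.2 = 16.9
The minimum is 16.9 km via Neston → Tarn → Selby → Eskin.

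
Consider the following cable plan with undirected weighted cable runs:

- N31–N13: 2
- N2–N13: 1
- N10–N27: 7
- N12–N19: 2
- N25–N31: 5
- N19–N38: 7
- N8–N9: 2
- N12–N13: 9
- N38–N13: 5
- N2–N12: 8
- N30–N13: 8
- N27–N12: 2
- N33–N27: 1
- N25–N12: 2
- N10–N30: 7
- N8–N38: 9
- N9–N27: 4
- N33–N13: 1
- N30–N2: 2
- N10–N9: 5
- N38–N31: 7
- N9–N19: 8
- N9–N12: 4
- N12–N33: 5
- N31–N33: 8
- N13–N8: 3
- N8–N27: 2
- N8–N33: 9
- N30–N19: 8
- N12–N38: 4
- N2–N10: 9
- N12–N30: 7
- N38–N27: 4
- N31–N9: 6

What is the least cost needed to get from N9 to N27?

4

Enumerating some paths:
N9–N27: 4 = 4
N9–N12–N27: 4+2 = 6
The minimum is 4 via N9–N27.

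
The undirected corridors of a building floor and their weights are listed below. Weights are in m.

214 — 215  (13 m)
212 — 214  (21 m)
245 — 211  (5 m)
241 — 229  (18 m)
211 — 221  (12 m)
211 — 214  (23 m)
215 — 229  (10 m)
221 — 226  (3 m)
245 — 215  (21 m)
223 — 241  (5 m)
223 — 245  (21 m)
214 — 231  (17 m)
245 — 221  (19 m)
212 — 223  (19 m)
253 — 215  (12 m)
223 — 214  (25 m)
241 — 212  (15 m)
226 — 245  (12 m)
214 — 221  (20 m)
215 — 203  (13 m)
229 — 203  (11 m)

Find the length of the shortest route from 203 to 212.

44 m

Settle nodes by increasing distance from 203:
203: 0
229: 11  (via 203)
215: 13  (via 203)
253: 25  (via 215)
214: 26  (via 215)
241: 29  (via 229)
223: 34  (via 241)
245: 34  (via 215)
211: 39  (via 245)
231: 43  (via 214)
212: 44  (via 241)
Shortest route: 203–229–241–212 = 44 m.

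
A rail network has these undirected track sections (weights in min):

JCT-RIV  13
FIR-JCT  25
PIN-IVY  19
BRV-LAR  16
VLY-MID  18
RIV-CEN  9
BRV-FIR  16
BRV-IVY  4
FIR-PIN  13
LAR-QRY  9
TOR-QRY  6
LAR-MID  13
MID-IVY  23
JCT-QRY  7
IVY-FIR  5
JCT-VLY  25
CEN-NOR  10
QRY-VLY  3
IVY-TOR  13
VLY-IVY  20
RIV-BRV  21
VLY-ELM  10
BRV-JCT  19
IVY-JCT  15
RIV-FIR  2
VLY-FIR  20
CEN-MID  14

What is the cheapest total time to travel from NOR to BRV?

30 min

Running Dijkstra from NOR:
NOR: 0
CEN: 10  (via NOR)
RIV: 19  (via CEN)
FIR: 21  (via RIV)
MID: 24  (via CEN)
IVY: 26  (via FIR)
BRV: 30  (via IVY)
Shortest route: NOR → CEN → RIV → FIR → IVY → BRV = 30 min.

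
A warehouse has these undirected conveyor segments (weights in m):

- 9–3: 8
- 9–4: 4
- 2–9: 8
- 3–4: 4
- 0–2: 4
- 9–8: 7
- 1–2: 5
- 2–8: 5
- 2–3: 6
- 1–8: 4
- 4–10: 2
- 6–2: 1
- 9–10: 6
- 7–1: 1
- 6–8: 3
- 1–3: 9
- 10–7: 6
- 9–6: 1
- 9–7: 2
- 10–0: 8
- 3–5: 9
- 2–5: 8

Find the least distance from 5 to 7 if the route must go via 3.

Best 5 to 3: 5–3 costing 9
Shortest 3→7: 3–9–7 = 10
Total via 3: 9 + 10 = 19 m.

19 m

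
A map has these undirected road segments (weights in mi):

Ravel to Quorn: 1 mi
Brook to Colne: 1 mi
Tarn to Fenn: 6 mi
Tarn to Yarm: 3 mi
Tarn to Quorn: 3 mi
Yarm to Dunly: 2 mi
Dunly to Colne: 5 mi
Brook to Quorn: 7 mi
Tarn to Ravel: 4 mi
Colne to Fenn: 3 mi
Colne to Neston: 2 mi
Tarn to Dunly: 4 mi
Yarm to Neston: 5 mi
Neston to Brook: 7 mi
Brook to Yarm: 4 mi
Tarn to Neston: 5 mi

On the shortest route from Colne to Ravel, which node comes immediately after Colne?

Brook

Candidate routes:
Colne - Neston - Tarn - Ravel: 2+5+4 = 11
Colne - Neston - Tarn - Quorn - Ravel: 2+5+3+1 = 11
Colne - Brook - Quorn - Ravel: 1+7+1 = 9
The minimum is 9 mi via Colne - Brook - Quorn - Ravel.
So from Colne the first move is to Brook.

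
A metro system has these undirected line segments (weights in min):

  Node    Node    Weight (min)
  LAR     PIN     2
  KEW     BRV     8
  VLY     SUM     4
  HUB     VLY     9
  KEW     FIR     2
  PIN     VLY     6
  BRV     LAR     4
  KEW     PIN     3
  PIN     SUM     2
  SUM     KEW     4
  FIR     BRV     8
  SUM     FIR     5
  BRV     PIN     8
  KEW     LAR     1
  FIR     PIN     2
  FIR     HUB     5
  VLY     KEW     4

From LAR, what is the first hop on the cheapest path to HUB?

KEW

Enumerating some paths:
LAR → PIN → FIR → HUB: 2+2+5 = 9
LAR → KEW → FIR → HUB: 1+2+5 = 8
Cheapest is LAR → KEW → FIR → HUB at 8 min.
So from LAR the first move is to KEW.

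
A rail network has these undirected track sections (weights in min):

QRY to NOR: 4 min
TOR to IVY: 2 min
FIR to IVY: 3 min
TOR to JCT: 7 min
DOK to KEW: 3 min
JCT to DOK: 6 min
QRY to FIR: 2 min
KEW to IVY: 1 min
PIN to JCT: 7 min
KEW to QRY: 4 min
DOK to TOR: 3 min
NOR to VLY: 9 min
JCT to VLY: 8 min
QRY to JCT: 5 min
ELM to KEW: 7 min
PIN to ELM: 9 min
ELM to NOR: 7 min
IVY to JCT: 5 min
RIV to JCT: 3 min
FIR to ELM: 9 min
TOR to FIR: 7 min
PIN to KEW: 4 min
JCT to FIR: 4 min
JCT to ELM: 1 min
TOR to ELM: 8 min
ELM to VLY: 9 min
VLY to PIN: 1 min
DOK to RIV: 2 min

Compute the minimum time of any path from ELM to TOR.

Candidate routes:
ELM → TOR: 8 = 8
ELM → KEW → IVY → TOR: 7+1+2 = 10
ELM → JCT → FIR → IVY → TOR: 1+4+3+2 = 10
ELM → JCT → RIV → DOK → TOR: 1+3+2+3 = 9
Cheapest is ELM → TOR at 8 min.

8 min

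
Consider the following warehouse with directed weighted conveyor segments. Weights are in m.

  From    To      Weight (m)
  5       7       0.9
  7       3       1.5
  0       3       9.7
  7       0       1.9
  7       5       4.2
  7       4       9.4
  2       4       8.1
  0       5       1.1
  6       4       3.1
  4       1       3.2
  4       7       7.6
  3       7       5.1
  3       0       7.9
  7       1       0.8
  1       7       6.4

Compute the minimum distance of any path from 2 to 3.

17.2 m

Settle nodes by increasing distance from 2:
2: 0
4: 8.1  (via 2)
1: 11.3  (via 4)
7: 15.7  (via 4)
3: 17.2  (via 7)
Shortest route: 2–4–7–3 = 17.2 m.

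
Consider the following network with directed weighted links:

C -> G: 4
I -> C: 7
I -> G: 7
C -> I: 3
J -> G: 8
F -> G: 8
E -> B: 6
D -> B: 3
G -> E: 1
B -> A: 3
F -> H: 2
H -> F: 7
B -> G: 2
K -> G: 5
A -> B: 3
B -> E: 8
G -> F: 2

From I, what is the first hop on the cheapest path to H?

Compare a few routes:
I–G–F–H: 7+2+2 = 11
I–C–G–F–H: 7+4+2+2 = 15
Cheapest is I–G–F–H at 11.
So from I the first move is to G.

G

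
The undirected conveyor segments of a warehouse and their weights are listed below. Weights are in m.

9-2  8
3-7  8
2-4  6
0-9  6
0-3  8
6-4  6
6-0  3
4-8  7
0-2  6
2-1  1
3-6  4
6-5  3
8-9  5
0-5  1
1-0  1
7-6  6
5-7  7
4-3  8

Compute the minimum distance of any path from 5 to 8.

12 m

Running Dijkstra from 5:
5: 0
0: 1  (via 5)
1: 2  (via 0)
2: 3  (via 1)
6: 3  (via 5)
3: 7  (via 6)
7: 7  (via 5)
9: 7  (via 0)
4: 9  (via 2)
8: 12  (via 9)
Shortest route: 5–0–9–8 = 12 m.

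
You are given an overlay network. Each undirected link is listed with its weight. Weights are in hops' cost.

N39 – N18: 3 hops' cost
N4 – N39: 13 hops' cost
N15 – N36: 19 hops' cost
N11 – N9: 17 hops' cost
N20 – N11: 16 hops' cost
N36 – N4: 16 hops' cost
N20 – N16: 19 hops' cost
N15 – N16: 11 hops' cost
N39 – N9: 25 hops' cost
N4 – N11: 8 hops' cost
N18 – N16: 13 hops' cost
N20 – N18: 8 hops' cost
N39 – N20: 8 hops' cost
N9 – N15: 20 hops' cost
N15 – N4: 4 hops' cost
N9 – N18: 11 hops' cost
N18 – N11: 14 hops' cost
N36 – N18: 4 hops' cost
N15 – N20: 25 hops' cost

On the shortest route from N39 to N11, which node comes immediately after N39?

Candidate routes:
N39 → N20 → N11: 8+16 = 24
N39 → N18 → N11: 3+14 = 17
N39 → N4 → N11: 13+8 = 21
N39 → N18 → N20 → N11: 3+8+16 = 27
The minimum is 17 hops' cost via N39 → N18 → N11.
So from N39 the first move is to N18.

N18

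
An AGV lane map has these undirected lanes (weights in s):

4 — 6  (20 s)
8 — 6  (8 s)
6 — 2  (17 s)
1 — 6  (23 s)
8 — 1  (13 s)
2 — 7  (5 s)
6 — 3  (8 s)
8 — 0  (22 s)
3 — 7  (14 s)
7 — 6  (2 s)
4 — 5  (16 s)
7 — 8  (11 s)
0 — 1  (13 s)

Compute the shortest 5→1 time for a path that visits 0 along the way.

Best 5 to 0: 5 → 4 → 6 → 8 → 0 costing 66
Best 0 to 1: 0 → 1 costing 13
Total via 0: 66 + 13 = 79 s.

79 s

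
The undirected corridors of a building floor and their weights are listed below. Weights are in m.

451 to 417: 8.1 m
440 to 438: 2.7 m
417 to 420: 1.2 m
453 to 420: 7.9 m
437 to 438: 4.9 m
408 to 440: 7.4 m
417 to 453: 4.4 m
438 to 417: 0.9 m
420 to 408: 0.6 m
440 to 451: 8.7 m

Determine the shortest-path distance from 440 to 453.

8 m

Settle nodes by increasing distance from 440:
440: 0
438: 2.7  (via 440)
417: 3.6  (via 438)
420: 4.8  (via 417)
408: 5.4  (via 420)
437: 7.6  (via 438)
453: 8  (via 417)
Shortest route: 440 → 438 → 417 → 453 = 8 m.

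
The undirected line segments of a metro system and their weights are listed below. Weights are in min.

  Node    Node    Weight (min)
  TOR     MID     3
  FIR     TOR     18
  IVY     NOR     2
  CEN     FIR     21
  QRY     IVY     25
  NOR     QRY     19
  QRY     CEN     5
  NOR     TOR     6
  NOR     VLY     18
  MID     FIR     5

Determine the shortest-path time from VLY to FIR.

Enumerating some paths:
VLY–NOR–TOR–MID–FIR: 18+6+3+5 = 32
VLY–NOR–TOR–FIR: 18+6+18 = 42
Cheapest is VLY–NOR–TOR–MID–FIR at 32 min.

32 min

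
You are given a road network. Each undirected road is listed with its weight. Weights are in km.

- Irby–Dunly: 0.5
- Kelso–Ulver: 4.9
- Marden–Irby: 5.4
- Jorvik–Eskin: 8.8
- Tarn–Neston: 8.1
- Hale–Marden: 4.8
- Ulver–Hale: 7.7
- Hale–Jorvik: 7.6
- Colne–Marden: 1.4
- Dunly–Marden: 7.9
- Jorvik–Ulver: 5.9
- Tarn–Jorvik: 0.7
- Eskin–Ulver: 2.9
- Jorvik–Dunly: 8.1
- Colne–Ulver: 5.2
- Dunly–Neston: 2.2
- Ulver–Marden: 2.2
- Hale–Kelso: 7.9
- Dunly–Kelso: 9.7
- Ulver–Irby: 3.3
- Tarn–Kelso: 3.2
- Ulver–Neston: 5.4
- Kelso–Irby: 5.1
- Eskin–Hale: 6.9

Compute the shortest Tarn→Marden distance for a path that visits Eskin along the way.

Shortest Tarn→Eskin: Tarn → Jorvik → Eskin = 9.5
Shortest Eskin→Marden: Eskin → Ulver → Marden = 5.1
Total via Eskin: 9.5 + 5.1 = 14.6 km.

14.6 km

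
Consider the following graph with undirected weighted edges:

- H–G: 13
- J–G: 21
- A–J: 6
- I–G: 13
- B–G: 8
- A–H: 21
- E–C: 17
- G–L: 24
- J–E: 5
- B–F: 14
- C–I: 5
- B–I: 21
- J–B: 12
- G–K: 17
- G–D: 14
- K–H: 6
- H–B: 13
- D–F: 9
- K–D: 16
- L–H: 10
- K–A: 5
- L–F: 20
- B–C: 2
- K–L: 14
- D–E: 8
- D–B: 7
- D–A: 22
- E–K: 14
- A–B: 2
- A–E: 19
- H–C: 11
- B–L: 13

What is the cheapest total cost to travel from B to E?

13

Enumerating some paths:
B–A–J–E: 2+6+5 = 13
B–J–E: 12+5 = 17
B–D–E: 7+8 = 15
Cheapest is B–A–J–E at 13.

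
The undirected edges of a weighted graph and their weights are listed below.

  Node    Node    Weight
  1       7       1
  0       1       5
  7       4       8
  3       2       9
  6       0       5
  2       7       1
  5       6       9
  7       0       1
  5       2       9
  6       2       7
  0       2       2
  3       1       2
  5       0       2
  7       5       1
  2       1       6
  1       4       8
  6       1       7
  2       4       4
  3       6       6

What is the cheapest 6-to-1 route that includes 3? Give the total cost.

Best 6 to 3: 6 → 3 costing 6
Best 3 to 1: 3 → 1 costing 2
Total via 3: 6 + 2 = 8.

8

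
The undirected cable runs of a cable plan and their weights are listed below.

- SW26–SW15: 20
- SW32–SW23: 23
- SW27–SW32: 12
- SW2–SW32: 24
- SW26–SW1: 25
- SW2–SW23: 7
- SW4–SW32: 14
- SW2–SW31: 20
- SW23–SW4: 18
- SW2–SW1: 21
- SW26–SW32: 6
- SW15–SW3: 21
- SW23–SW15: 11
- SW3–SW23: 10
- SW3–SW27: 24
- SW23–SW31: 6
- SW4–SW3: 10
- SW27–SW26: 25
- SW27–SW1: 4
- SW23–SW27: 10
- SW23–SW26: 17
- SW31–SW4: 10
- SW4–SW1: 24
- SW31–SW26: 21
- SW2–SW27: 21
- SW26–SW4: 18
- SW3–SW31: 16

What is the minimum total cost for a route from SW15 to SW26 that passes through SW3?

Best SW15 to SW3: SW15–SW3 costing 21
Shortest SW3→SW26: SW3–SW23–SW26 = 27
Total via SW3: 21 + 27 = 48.

48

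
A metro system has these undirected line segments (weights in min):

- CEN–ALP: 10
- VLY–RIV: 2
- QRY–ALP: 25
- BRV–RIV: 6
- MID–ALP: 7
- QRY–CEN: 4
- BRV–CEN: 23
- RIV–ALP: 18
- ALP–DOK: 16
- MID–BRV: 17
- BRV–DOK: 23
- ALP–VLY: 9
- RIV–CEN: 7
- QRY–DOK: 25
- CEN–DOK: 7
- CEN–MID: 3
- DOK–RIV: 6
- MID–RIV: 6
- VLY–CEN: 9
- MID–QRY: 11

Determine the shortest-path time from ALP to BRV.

17 min

Compare a few routes:
ALP → VLY → RIV → BRV: 9+2+6 = 17
ALP → MID → RIV → BRV: 7+6+6 = 19
The minimum is 17 min via ALP → VLY → RIV → BRV.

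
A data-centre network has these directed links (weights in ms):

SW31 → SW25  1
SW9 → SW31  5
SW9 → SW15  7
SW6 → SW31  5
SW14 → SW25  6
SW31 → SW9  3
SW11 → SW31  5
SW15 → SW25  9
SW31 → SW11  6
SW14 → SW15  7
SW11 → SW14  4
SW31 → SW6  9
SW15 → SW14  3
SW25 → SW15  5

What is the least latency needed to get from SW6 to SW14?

Compare a few routes:
SW6 → SW31 → SW25 → SW15 → SW14: 5+1+5+3 = 14
SW6 → SW31 → SW11 → SW14: 5+6+4 = 15
The minimum is 14 ms via SW6 → SW31 → SW25 → SW15 → SW14.

14 ms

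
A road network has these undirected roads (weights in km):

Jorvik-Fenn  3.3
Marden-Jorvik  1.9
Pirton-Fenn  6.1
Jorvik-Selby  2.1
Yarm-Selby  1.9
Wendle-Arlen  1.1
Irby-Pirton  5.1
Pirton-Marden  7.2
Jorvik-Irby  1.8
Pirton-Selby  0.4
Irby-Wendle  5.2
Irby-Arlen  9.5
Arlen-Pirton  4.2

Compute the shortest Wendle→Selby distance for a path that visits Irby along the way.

Best Wendle to Irby: Wendle–Irby costing 5.2
Best Irby to Selby: Irby–Jorvik–Selby costing 3.9
Total via Irby: 5.2 + 3.9 = 9.1 km.

9.1 km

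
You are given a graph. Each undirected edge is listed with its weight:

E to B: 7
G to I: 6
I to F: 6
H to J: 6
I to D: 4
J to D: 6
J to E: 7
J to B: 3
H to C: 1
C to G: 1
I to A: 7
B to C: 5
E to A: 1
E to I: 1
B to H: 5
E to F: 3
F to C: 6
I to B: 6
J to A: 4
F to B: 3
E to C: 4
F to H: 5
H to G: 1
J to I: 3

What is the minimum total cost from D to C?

Settle nodes by increasing distance from D:
D: 0
I: 4  (via D)
E: 5  (via I)
A: 6  (via E)
J: 6  (via D)
F: 8  (via E)
B: 9  (via J)
C: 9  (via E)
Shortest route: D → I → E → C = 9.

9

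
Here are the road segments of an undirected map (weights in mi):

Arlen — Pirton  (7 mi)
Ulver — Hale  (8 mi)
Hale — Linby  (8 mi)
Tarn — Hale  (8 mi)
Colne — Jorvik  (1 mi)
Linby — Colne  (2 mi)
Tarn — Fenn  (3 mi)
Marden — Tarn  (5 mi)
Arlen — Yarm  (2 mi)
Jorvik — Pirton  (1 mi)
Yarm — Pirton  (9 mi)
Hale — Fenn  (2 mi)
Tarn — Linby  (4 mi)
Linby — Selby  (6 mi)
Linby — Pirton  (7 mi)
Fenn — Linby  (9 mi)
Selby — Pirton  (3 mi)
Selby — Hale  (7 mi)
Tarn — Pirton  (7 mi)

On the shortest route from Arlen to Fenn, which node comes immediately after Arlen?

Pirton

Compare a few routes:
Arlen–Pirton–Jorvik–Colne–Linby–Fenn: 7+1+1+2+9 = 20
Arlen–Pirton–Selby–Hale–Fenn: 7+3+7+2 = 19
Arlen–Pirton–Jorvik–Colne–Linby–Tarn–Fenn: 7+1+1+2+4+3 = 18
Arlen–Pirton–Tarn–Fenn: 7+7+3 = 17
The minimum is 17 mi via Arlen–Pirton–Tarn–Fenn.
So from Arlen the first move is to Pirton.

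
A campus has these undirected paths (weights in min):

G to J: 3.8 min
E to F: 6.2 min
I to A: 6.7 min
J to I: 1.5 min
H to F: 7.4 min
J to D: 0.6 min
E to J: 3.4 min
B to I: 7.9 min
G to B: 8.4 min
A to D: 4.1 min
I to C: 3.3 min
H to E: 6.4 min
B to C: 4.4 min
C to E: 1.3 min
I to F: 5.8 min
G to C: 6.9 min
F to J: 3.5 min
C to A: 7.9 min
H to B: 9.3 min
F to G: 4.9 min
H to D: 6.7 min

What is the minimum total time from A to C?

Candidate routes:
A → D → J → E → C: 4.1+0.6+3.4+1.3 = 9.4
A → C: 7.9 = 7.9
Cheapest is A → C at 7.9 min.

7.9 min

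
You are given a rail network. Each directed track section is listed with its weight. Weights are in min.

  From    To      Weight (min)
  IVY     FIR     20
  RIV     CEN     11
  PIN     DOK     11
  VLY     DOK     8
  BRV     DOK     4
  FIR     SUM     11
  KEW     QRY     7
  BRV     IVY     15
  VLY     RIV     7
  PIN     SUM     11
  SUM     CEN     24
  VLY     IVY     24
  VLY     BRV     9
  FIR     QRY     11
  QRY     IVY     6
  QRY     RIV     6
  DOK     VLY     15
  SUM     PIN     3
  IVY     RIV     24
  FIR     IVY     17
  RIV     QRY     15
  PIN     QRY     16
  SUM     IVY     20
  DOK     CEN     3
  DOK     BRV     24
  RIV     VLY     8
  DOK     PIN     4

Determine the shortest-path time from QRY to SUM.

Compare a few routes:
QRY - IVY - FIR - SUM: 6+20+11 = 37
QRY - RIV - VLY - BRV - DOK - PIN - SUM: 6+8+9+4+4+11 = 42
The minimum is 37 min via QRY - IVY - FIR - SUM.

37 min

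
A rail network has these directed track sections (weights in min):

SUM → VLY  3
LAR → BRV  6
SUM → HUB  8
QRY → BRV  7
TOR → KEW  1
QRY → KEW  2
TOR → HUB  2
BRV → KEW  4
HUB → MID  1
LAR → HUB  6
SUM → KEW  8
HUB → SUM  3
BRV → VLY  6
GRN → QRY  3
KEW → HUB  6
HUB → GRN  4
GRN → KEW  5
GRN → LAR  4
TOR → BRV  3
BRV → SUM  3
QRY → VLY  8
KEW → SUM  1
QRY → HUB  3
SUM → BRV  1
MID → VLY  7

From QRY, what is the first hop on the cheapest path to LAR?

HUB

Enumerating some paths:
QRY - HUB - GRN - LAR: 3+4+4 = 11
QRY - KEW - HUB - GRN - LAR: 2+6+4+4 = 16
The minimum is 11 min via QRY - HUB - GRN - LAR.
So from QRY the first move is to HUB.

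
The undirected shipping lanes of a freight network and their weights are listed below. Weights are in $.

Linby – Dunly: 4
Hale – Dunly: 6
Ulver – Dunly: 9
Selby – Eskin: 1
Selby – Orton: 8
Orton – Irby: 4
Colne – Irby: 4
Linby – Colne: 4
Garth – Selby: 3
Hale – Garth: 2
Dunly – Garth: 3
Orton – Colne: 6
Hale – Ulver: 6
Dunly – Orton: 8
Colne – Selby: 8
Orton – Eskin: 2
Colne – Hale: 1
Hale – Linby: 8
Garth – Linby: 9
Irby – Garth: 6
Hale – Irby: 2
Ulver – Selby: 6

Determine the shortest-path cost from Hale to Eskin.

Running Dijkstra from Hale:
Hale: 0
Colne: 1  (via Hale)
Irby: 2  (via Hale)
Garth: 2  (via Hale)
Dunly: 5  (via Garth)
Selby: 5  (via Garth)
Linby: 5  (via Colne)
Orton: 6  (via Irby)
Ulver: 6  (via Hale)
Eskin: 6  (via Selby)
Shortest route: Hale–Garth–Selby–Eskin = $6.

$6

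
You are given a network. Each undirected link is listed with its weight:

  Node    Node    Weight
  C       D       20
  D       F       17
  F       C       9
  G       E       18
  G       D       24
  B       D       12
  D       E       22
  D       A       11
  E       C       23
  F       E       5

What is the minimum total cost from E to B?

Candidate routes:
E → F → C → D → B: 5+9+20+12 = 46
E → G → D → B: 18+24+12 = 54
E → D → B: 22+12 = 34
Cheapest is E → D → B at 34.

34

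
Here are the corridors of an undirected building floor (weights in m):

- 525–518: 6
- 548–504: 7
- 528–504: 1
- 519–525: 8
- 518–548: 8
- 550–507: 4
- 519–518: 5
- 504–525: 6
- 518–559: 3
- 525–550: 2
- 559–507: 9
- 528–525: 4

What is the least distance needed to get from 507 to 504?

Enumerating some paths:
507–550–525–528–504: 4+2+4+1 = 11
507–559–518–525–528–504: 9+3+6+4+1 = 23
507–550–525–504: 4+2+6 = 12
Cheapest is 507–550–525–528–504 at 11 m.

11 m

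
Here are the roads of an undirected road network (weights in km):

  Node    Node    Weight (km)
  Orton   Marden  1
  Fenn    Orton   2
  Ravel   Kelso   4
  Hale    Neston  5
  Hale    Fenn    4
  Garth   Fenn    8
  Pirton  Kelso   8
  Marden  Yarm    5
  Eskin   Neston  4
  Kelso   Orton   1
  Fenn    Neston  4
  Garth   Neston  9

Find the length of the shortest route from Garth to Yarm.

Running Dijkstra from Garth:
Garth: 0
Fenn: 8  (via Garth)
Neston: 9  (via Garth)
Orton: 10  (via Fenn)
Kelso: 11  (via Orton)
Marden: 11  (via Orton)
Hale: 12  (via Fenn)
Eskin: 13  (via Neston)
Ravel: 15  (via Kelso)
Yarm: 16  (via Marden)
Shortest route: Garth → Fenn → Orton → Marden → Yarm = 16 km.

16 km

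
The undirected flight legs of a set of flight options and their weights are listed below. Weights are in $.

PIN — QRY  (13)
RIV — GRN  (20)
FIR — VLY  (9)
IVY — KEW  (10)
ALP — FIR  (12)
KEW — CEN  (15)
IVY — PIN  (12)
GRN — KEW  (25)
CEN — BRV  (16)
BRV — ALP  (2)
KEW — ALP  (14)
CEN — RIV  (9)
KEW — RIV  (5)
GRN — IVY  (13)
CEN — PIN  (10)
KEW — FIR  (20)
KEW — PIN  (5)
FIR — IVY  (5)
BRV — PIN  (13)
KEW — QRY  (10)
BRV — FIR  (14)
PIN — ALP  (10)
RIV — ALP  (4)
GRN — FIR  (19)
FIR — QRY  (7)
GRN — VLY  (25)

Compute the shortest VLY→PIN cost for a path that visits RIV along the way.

$35

Shortest VLY→RIV: VLY–FIR–ALP–RIV = 25
Best RIV to PIN: RIV–KEW–PIN costing 10
Total via RIV: 25 + 10 = $35.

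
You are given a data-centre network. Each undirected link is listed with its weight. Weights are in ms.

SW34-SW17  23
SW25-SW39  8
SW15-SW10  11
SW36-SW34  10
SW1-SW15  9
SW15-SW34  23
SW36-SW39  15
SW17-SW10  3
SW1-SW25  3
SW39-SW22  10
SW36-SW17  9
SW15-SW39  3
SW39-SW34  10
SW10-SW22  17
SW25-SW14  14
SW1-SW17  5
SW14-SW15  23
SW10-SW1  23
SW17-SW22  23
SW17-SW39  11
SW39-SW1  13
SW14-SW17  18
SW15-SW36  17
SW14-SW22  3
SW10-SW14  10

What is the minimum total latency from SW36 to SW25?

Settle nodes by increasing distance from SW36:
SW36: 0
SW17: 9  (via SW36)
SW34: 10  (via SW36)
SW10: 12  (via SW17)
SW1: 14  (via SW17)
SW39: 15  (via SW36)
SW25: 17  (via SW1)
Shortest route: SW36 → SW17 → SW1 → SW25 = 17 ms.

17 ms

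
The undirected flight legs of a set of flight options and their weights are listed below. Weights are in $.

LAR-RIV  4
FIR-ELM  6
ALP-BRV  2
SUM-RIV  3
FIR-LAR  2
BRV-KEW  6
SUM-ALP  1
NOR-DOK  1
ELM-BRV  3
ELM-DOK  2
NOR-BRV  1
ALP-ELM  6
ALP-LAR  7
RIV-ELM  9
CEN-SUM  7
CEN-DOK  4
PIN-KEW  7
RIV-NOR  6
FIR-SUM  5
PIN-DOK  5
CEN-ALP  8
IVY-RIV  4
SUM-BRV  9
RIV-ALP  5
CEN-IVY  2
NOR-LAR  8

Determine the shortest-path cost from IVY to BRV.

Running Dijkstra from IVY:
IVY: 0
CEN: 2  (via IVY)
RIV: 4  (via IVY)
DOK: 6  (via CEN)
NOR: 7  (via DOK)
SUM: 7  (via RIV)
ALP: 8  (via SUM)
ELM: 8  (via DOK)
LAR: 8  (via RIV)
BRV: 8  (via NOR)
Shortest route: IVY–CEN–DOK–NOR–BRV = $8.

$8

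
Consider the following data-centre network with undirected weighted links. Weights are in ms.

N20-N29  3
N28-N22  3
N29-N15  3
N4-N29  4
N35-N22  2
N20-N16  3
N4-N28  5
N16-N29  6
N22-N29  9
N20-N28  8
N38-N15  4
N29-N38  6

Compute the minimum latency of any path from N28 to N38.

15 ms

Settle nodes by increasing distance from N28:
N28: 0
N22: 3  (via N28)
N4: 5  (via N28)
N35: 5  (via N22)
N20: 8  (via N28)
N29: 9  (via N4)
N16: 11  (via N20)
N15: 12  (via N29)
N38: 15  (via N29)
Shortest route: N28 → N4 → N29 → N38 = 15 ms.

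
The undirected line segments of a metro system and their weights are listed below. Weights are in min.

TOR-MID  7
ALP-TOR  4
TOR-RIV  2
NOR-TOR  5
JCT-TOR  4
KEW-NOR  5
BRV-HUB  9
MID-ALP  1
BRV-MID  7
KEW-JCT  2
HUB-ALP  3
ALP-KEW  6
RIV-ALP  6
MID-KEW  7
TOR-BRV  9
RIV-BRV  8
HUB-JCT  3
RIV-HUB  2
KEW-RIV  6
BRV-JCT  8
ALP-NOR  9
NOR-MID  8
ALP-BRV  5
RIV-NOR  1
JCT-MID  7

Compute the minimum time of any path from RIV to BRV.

8 min

Settle nodes by increasing distance from RIV:
RIV: 0
NOR: 1  (via RIV)
HUB: 2  (via RIV)
TOR: 2  (via RIV)
ALP: 5  (via HUB)
JCT: 5  (via HUB)
KEW: 6  (via RIV)
MID: 6  (via ALP)
BRV: 8  (via RIV)
Shortest route: RIV → BRV = 8 min.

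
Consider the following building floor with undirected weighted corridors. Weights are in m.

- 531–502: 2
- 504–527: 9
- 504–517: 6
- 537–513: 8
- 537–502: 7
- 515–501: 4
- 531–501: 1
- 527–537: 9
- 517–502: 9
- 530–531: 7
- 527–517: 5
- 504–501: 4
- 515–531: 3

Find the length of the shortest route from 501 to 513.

Candidate routes:
501 → 531 → 502 → 537 → 513: 1+2+7+8 = 18
501 → 515 → 531 → 502 → 537 → 513: 4+3+2+7+8 = 24
501 → 504 → 527 → 537 → 513: 4+9+9+8 = 30
501 → 504 → 517 → 527 → 537 → 513: 4+6+5+9+8 = 32
The minimum is 18 m via 501 → 531 → 502 → 537 → 513.

18 m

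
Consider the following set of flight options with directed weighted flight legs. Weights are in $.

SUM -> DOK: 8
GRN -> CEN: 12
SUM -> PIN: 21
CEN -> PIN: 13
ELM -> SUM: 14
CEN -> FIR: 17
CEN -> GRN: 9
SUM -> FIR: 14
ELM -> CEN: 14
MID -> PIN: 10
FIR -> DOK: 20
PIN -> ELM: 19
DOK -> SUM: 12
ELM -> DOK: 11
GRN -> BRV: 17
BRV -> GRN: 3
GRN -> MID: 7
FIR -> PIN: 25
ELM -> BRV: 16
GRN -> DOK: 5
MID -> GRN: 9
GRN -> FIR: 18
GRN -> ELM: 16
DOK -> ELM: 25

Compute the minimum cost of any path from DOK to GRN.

Enumerating some paths:
DOK–ELM–BRV–GRN: 25+16+3 = 44
DOK–ELM–CEN–GRN: 25+14+9 = 48
DOK–SUM–PIN–ELM–BRV–GRN: 12+21+19+16+3 = 71
Cheapest is DOK–ELM–BRV–GRN at $44.

$44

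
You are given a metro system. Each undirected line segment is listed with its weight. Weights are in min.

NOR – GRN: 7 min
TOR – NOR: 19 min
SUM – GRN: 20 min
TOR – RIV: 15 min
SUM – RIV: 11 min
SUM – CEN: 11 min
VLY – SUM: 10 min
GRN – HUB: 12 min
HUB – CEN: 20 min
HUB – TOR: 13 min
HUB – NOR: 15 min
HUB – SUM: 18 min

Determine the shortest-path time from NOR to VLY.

Compare a few routes:
NOR–HUB–SUM–VLY: 15+18+10 = 43
NOR–GRN–SUM–VLY: 7+20+10 = 37
The minimum is 37 min via NOR–GRN–SUM–VLY.

37 min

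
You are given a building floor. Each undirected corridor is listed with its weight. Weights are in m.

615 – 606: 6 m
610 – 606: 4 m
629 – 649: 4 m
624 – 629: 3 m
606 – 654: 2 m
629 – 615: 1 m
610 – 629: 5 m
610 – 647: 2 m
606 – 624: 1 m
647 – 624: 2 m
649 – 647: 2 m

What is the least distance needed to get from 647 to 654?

Shortest distances from 647:
647: 0
610: 2  (via 647)
649: 2  (via 647)
624: 2  (via 647)
606: 3  (via 624)
629: 5  (via 624)
654: 5  (via 606)
Shortest route: 647 → 624 → 606 → 654 = 5 m.

5 m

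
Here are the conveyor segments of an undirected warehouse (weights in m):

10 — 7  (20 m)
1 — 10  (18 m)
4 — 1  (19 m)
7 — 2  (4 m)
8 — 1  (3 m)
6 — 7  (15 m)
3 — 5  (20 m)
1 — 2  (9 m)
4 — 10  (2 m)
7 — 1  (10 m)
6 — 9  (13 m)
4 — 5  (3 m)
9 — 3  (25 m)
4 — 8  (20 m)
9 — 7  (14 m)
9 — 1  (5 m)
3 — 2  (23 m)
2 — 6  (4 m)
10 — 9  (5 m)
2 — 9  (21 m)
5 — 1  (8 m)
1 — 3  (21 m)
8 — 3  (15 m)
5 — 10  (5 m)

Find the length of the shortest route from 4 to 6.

20 m

Enumerating some paths:
4 → 10 → 9 → 1 → 2 → 6: 2+5+5+9+4 = 25
4 → 5 → 10 → 9 → 6: 3+5+5+13 = 26
4 → 10 → 9 → 6: 2+5+13 = 20
4 → 5 → 1 → 2 → 6: 3+8+9+4 = 24
Cheapest is 4 → 10 → 9 → 6 at 20 m.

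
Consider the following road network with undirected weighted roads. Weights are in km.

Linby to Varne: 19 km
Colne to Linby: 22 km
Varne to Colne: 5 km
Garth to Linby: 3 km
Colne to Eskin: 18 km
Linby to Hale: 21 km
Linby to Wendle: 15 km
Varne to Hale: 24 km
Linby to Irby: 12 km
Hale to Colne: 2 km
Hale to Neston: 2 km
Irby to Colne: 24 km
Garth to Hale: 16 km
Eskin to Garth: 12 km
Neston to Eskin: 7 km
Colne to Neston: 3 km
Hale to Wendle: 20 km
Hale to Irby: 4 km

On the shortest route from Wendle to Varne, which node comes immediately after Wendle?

Compare a few routes:
Wendle–Hale–Colne–Varne: 20+2+5 = 27
Wendle–Hale–Neston–Colne–Varne: 20+2+3+5 = 30
Wendle–Linby–Varne: 15+19 = 34
Cheapest is Wendle–Hale–Colne–Varne at 27 km.
So from Wendle the first move is to Hale.

Hale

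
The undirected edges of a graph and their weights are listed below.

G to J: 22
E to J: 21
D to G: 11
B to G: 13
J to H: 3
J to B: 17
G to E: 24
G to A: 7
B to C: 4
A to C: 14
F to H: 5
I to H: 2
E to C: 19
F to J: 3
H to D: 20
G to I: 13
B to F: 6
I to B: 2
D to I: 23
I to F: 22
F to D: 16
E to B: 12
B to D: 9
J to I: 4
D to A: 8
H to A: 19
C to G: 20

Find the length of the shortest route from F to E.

Candidate routes:
F → H → I → B → E: 5+2+2+12 = 21
F → J → H → I → B → E: 3+3+2+2+12 = 22
F → J → I → B → E: 3+4+2+12 = 21
F → B → E: 6+12 = 18
Cheapest is F → B → E at 18.

18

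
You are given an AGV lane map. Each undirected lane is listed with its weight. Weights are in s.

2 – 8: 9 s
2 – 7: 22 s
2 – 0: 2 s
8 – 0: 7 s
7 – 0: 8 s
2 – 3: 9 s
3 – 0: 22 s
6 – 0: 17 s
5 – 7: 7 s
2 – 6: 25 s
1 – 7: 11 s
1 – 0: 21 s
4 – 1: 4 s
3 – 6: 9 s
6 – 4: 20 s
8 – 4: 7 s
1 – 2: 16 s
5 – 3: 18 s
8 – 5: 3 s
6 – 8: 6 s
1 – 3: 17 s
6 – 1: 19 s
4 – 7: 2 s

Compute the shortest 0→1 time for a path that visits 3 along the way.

28 s

Shortest 0→3: 0 → 2 → 3 = 11
Shortest 3→1: 3 → 1 = 17
Total via 3: 11 + 17 = 28 s.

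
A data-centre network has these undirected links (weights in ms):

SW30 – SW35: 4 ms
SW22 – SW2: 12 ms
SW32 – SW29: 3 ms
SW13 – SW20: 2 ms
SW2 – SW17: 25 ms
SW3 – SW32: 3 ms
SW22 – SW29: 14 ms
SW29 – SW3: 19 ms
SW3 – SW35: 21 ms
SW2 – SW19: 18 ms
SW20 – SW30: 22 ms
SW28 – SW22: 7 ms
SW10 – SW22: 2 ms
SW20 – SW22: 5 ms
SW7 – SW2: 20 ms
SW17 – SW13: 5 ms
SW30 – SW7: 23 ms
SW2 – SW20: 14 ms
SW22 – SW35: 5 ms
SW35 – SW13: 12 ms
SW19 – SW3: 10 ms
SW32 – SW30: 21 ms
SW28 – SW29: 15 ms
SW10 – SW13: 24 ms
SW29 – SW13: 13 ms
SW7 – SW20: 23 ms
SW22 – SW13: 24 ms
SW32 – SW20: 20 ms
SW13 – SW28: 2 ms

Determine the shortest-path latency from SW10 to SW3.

Candidate routes:
SW10–SW22–SW20–SW32–SW3: 2+5+20+3 = 30
SW10–SW22–SW35–SW3: 2+5+21 = 28
SW10–SW22–SW29–SW32–SW3: 2+14+3+3 = 22
SW10–SW22–SW20–SW13–SW29–SW32–SW3: 2+5+2+13+3+3 = 28
Cheapest is SW10–SW22–SW29–SW32–SW3 at 22 ms.

22 ms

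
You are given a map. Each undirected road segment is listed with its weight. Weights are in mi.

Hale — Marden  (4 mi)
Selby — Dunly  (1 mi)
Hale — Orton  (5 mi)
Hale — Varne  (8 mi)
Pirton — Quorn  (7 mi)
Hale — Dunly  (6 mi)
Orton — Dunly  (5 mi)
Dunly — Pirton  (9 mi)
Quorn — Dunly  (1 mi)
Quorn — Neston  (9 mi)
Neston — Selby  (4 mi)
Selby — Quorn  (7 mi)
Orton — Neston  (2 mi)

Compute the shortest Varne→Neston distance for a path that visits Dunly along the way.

Best Varne to Dunly: Varne → Hale → Dunly costing 14
Shortest Dunly→Neston: Dunly → Selby → Neston = 5
Total via Dunly: 14 + 5 = 19 mi.

19 mi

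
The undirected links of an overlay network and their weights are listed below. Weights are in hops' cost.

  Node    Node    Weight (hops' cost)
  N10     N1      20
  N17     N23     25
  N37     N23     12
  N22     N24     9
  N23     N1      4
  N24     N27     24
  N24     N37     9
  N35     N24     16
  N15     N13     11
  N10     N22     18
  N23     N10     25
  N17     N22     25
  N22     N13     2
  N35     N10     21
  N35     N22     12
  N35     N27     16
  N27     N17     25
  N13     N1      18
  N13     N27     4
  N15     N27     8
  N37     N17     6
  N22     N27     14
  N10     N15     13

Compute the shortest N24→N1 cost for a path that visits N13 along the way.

29 hops' cost

Best N24 to N13: N24 → N22 → N13 costing 11
Best N13 to N1: N13 → N1 costing 18
Total via N13: 11 + 18 = 29 hops' cost.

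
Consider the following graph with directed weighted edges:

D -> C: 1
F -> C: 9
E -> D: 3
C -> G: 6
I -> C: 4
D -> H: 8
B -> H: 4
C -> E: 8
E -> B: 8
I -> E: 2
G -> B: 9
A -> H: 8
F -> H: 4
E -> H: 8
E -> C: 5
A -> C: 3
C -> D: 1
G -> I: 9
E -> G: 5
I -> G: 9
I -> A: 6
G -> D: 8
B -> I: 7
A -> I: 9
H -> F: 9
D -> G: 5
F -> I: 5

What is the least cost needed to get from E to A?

Shortest distances from E:
E: 0
D: 3  (via E)
C: 4  (via D)
G: 5  (via E)
B: 8  (via E)
H: 8  (via E)
I: 14  (via G)
F: 17  (via H)
A: 20  (via I)
Shortest route: E–G–I–A = 20.

20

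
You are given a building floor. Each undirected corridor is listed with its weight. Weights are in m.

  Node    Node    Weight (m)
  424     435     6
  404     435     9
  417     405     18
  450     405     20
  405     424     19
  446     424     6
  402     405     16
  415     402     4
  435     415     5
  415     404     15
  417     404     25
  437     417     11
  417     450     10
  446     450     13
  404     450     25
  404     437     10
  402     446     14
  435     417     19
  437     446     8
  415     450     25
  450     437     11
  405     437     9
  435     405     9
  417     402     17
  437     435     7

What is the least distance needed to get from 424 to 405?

15 m

Compare a few routes:
424 → 435 → 405: 6+9 = 15
424 → 405: 19 = 19
Cheapest is 424 → 435 → 405 at 15 m.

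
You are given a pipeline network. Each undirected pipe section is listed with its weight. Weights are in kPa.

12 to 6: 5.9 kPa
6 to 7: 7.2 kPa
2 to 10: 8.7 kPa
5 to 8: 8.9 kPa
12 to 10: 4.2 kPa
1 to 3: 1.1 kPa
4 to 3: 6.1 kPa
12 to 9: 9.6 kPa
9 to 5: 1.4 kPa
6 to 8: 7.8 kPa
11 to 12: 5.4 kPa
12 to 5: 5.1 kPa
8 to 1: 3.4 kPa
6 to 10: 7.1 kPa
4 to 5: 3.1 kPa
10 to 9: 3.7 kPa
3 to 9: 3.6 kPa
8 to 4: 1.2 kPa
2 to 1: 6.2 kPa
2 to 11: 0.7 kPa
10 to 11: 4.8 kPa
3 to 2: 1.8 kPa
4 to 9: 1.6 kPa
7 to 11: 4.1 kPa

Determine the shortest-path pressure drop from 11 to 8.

7 kPa

Settle nodes by increasing distance from 11:
11: 0
2: 0.7  (via 11)
3: 2.5  (via 2)
1: 3.6  (via 3)
7: 4.1  (via 11)
10: 4.8  (via 11)
12: 5.4  (via 11)
9: 6.1  (via 3)
8: 7  (via 1)
Shortest route: 11–2–3–1–8 = 7 kPa.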